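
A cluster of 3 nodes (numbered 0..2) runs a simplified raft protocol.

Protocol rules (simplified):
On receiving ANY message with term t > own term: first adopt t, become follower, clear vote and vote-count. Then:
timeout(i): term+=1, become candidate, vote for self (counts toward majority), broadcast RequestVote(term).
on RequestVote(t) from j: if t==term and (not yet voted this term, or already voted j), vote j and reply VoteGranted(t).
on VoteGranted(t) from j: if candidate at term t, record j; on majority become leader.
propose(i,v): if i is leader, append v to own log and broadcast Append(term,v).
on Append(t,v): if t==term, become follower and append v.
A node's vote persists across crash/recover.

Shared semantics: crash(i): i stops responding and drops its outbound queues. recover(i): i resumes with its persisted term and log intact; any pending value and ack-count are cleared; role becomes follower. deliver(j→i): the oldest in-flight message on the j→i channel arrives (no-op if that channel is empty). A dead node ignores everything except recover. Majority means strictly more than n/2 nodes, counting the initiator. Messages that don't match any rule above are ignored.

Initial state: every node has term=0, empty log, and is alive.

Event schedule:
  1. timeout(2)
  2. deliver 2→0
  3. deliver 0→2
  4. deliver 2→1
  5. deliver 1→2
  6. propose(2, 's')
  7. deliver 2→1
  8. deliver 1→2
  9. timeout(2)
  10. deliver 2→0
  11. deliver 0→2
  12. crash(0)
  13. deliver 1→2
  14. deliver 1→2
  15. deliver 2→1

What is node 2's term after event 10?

2

e1 timeout(2): 2[cand,t=1,-]
e2 deliver 2→0: 0[foll,t=1,-]
e3 deliver 0→2: 2[lead,t=1,-]
e4 deliver 2→1: 1[foll,t=1,-]
e5 deliver 1→2: ·
e6 propose(2,'s'): 2[lead,t=1,s]
e7 deliver 2→1: 1[foll,t=1,s]
e8 deliver 1→2: ·
e9 timeout(2): 2[cand,t=2,s]
e10 deliver 2→0: 0[foll,t=1,s]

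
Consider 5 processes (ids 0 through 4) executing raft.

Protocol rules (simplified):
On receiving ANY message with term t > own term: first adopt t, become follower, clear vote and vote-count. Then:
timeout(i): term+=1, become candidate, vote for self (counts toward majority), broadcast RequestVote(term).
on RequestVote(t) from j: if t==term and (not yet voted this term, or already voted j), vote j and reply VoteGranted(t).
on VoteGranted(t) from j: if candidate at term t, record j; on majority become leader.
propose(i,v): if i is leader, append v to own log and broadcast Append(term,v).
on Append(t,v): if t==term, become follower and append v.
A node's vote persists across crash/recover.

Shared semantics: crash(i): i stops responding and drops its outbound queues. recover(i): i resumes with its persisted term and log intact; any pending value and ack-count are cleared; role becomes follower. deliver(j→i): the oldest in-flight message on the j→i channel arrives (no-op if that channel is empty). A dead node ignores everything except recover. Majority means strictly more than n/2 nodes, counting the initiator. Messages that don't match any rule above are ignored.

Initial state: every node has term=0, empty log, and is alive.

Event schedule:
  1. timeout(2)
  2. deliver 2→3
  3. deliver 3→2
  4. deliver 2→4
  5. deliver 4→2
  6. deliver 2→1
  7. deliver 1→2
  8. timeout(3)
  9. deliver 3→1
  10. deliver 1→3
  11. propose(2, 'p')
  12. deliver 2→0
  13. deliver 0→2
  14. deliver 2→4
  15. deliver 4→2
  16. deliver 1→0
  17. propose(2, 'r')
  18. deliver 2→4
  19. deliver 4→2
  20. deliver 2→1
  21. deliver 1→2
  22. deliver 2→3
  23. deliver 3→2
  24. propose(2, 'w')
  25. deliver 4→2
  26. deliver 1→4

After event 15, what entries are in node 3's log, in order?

1. timeout(2):  <2:cand t1 ->
2. deliver 2→3:  <3:foll t1 ->
3. deliver 3→2:  nop
4. deliver 2→4:  <4:foll t1 ->
5. deliver 4→2:  <2:lead t1 ->
6. deliver 2→1:  <1:foll t1 ->
7. deliver 1→2:  nop
8. timeout(3):  <3:cand t2 ->
9. deliver 3→1:  <1:foll t2 ->
10. deliver 1→3:  nop
11. propose(2,'p'):  <2:lead t1 p>
12. deliver 2→0:  <0:foll t1 ->
13. deliver 0→2:  nop
14. deliver 2→4:  <4:foll t1 p>
15. deliver 4→2:  nop

empty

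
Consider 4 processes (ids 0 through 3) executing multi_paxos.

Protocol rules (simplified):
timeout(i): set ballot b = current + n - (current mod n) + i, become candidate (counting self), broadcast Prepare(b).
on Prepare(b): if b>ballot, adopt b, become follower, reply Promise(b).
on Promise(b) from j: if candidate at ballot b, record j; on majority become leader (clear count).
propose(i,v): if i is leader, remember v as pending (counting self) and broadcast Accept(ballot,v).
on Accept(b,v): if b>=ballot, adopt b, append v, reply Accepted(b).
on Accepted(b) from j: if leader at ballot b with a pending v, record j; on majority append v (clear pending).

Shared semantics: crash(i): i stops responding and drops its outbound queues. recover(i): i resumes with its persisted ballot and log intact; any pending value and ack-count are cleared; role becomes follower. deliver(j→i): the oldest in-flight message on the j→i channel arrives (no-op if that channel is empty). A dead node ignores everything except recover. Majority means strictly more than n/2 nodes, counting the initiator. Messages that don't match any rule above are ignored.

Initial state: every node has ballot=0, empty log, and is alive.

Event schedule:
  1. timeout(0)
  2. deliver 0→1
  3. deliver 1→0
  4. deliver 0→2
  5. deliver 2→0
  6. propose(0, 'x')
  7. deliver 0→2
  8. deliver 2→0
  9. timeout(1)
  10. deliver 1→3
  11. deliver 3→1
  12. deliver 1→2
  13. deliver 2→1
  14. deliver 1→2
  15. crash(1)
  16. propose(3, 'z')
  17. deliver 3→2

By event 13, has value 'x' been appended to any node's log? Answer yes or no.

e1 timeout(0): 0[cand,b=4,-]
e2 deliver 0→1: 1[foll,b=4,-]
e3 deliver 1→0: ·
e4 deliver 0→2: 2[foll,b=4,-]
e5 deliver 2→0: 0[lead,b=4,-]
e6 propose(0,'x'): ·
e7 deliver 0→2: 2[foll,b=4,x]
e8 deliver 2→0: ·
e9 timeout(1): 1[cand,b=9,-]
e10 deliver 1→3: 3[foll,b=9,-]
e11 deliver 3→1: ·
e12 deliver 1→2: 2[foll,b=9,x]
e13 deliver 2→1: 1[lead,b=9,-]

yes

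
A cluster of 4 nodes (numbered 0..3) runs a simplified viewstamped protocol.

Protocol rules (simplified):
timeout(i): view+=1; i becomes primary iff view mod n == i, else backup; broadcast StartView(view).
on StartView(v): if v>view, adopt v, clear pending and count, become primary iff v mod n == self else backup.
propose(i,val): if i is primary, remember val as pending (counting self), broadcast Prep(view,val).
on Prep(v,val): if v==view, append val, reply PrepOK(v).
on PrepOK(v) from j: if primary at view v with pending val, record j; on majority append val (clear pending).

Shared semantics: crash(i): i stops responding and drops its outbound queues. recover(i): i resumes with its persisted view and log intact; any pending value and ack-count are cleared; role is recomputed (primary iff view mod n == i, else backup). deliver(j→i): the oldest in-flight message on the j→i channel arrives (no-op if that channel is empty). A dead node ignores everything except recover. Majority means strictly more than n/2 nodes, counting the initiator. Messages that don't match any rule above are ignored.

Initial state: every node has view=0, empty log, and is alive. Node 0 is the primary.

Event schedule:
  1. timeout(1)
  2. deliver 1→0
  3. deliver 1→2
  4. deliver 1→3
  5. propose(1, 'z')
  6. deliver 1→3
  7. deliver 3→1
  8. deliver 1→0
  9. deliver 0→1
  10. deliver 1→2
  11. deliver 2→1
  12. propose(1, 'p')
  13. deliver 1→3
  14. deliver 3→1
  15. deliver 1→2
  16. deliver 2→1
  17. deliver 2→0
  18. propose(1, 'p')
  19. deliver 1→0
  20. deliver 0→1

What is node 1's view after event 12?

after 1 — timeout(1): n1:prim/v1/[-]
after 2 — deliver 1→0: n0:back/v1/[-]
after 3 — deliver 1→2: n2:back/v1/[-]
after 4 — deliver 1→3: n3:back/v1/[-]
after 5 — propose(1,'z'): ·
after 6 — deliver 1→3: n3:back/v1/[z]
after 7 — deliver 3→1: ·
after 8 — deliver 1→0: n0:back/v1/[z]
after 9 — deliver 0→1: n1:prim/v1/[z]
after 10 — deliver 1→2: n2:back/v1/[z]
after 11 — deliver 2→1: ·
after 12 — propose(1,'p'): ·

1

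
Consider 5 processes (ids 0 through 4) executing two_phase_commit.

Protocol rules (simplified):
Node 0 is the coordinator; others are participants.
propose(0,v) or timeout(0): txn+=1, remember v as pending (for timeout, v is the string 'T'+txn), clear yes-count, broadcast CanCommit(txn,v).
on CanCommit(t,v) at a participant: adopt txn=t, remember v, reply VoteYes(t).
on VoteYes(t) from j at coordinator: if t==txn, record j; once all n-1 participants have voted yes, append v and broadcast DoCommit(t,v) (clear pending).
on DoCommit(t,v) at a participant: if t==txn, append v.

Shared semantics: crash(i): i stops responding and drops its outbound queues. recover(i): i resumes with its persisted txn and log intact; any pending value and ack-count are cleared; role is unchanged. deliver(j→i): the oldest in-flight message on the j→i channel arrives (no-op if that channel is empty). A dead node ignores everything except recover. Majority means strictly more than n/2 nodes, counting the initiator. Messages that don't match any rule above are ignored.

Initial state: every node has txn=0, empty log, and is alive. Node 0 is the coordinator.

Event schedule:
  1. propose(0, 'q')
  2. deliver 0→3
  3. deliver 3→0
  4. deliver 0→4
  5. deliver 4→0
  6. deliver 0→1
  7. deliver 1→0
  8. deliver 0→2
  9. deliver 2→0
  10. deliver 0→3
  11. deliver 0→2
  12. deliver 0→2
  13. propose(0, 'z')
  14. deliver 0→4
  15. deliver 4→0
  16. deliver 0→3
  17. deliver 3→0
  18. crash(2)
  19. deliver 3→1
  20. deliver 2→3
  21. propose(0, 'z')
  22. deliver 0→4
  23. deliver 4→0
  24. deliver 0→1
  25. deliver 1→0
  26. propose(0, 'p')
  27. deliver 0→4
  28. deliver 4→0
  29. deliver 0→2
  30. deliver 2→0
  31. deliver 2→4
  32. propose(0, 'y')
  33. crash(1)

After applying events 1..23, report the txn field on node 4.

e1 propose(0,'q'): 0[coor,t=1,-]
e2 deliver 0→3: 3[part,t=1,-]
e3 deliver 3→0: ·
e4 deliver 0→4: 4[part,t=1,-]
e5 deliver 4→0: ·
e6 deliver 0→1: 1[part,t=1,-]
e7 deliver 1→0: ·
e8 deliver 0→2: 2[part,t=1,-]
e9 deliver 2→0: 0[coor,t=1,q]
e10 deliver 0→3: 3[part,t=1,q]
e11 deliver 0→2: 2[part,t=1,q]
e12 deliver 0→2: ·
e13 propose(0,'z'): 0[coor,t=2,q]
e14 deliver 0→4: 4[part,t=1,q]
e15 deliver 4→0: ·
e16 deliver 0→3: 3[part,t=2,q]
e17 deliver 3→0: ·
e18 crash(2): 2[✗part,t=1,q]
e19 deliver 3→1: ·
e20 deliver 2→3: ·
e21 propose(0,'z'): 0[coor,t=3,q]
e22 deliver 0→4: 4[part,t=2,q]
e23 deliver 4→0: ·

2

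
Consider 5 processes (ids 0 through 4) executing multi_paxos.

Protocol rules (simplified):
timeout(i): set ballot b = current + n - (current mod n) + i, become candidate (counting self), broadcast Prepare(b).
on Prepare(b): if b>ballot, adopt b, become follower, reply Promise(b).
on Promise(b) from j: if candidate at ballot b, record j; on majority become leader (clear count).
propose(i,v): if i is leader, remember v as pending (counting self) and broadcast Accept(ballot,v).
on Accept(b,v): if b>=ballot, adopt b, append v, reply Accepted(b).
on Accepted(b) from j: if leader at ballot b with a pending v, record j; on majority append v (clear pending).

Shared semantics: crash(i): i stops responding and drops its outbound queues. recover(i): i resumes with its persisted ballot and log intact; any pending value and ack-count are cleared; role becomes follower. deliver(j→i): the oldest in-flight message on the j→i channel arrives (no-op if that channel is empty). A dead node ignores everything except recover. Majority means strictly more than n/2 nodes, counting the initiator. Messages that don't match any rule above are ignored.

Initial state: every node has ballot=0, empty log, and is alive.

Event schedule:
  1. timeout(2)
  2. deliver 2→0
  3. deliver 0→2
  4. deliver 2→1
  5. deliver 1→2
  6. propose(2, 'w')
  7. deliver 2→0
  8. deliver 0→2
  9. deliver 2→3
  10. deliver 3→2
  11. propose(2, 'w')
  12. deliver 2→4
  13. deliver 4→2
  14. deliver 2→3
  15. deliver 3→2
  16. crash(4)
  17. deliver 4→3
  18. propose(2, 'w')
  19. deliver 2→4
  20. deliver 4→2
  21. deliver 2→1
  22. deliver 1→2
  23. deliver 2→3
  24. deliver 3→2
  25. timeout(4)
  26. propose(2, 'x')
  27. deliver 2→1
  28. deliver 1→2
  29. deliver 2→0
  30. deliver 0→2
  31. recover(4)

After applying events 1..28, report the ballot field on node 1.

7

1. timeout(2):  <2:cand b7 ->
2. deliver 2→0:  <0:foll b7 ->
3. deliver 0→2:  nop
4. deliver 2→1:  <1:foll b7 ->
5. deliver 1→2:  <2:lead b7 ->
6. propose(2,'w'):  nop
7. deliver 2→0:  <0:foll b7 w>
8. deliver 0→2:  nop
9. deliver 2→3:  <3:foll b7 ->
10. deliver 3→2:  nop
11. propose(2,'w'):  nop
12. deliver 2→4:  <4:foll b7 ->
13. deliver 4→2:  nop
14. deliver 2→3:  <3:foll b7 w>
15. deliver 3→2:  nop
16. crash(4):  <4:✗foll b7 ->
17. deliver 4→3:  nop
18. propose(2,'w'):  nop
19. deliver 2→4:  nop
20. deliver 4→2:  nop
21. deliver 2→1:  <1:foll b7 w>
22. deliver 1→2:  nop
23. deliver 2→3:  <3:foll b7 w,w>
24. deliver 3→2:  <2:lead b7 w>
25. timeout(4):  nop
26. propose(2,'x'):  nop
27. deliver 2→1:  <1:foll b7 w,w>
28. deliver 1→2:  nop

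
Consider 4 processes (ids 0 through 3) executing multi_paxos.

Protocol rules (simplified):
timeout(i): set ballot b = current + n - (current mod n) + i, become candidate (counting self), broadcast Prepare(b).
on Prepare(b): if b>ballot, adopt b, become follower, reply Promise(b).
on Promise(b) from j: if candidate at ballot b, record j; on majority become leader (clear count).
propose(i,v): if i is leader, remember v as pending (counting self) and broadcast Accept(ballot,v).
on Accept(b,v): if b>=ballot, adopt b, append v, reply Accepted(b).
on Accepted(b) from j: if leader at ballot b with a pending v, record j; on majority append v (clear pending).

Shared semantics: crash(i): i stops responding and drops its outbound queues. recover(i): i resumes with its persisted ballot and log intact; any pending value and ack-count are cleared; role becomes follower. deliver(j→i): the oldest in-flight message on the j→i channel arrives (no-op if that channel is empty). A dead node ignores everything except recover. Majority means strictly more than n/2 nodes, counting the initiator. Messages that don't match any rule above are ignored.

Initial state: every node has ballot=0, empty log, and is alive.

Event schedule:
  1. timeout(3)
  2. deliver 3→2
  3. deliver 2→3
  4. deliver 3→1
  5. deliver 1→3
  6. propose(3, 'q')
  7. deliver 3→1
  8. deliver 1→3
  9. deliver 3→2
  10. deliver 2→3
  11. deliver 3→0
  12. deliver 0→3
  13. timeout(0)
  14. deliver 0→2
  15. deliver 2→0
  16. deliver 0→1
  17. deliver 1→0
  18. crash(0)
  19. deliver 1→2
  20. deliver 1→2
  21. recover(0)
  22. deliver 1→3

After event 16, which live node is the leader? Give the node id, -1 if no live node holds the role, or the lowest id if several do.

[1] timeout(3) → N3(cand b7 [-])
[2] deliver 3→2 → N2(foll b7 [-])
[3] deliver 2→3 → ∅
[4] deliver 3→1 → N1(foll b7 [-])
[5] deliver 1→3 → N3(lead b7 [-])
[6] propose(3,'q') → ∅
[7] deliver 3→1 → N1(foll b7 [q])
[8] deliver 1→3 → ∅
[9] deliver 3→2 → N2(foll b7 [q])
[10] deliver 2→3 → N3(lead b7 [q])
[11] deliver 3→0 → N0(foll b7 [-])
[12] deliver 0→3 → ∅
[13] timeout(0) → N0(cand b8 [-])
[14] deliver 0→2 → N2(foll b8 [q])
[15] deliver 2→0 → ∅
[16] deliver 0→1 → N1(foll b8 [q])

3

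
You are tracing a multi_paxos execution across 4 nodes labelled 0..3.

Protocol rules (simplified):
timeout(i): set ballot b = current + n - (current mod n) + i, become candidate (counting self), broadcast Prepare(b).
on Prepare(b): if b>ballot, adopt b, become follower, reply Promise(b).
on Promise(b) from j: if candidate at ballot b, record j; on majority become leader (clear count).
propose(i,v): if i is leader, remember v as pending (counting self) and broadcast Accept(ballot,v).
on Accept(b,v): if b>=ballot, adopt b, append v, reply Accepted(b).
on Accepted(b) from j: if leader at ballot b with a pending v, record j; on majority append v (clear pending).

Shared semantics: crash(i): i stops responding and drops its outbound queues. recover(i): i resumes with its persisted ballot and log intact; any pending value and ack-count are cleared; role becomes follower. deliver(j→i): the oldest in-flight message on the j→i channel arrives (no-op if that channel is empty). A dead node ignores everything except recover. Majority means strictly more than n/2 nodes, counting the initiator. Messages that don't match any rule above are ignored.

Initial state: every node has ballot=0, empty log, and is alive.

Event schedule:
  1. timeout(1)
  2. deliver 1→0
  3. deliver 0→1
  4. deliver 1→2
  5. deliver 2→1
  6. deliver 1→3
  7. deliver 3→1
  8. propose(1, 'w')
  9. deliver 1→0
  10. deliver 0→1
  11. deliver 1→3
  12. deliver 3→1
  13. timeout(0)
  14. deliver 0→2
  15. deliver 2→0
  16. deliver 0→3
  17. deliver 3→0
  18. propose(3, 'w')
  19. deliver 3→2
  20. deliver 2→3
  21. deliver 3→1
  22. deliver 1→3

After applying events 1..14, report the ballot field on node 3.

step 1 timeout(1): 1={cand,b=5,log=-}
step 2 deliver 1→0: 0={foll,b=5,log=-}
step 3 deliver 0→1: —
step 4 deliver 1→2: 2={foll,b=5,log=-}
step 5 deliver 2→1: 1={lead,b=5,log=-}
step 6 deliver 1→3: 3={foll,b=5,log=-}
step 7 deliver 3→1: —
step 8 propose(1,'w'): —
step 9 deliver 1→0: 0={foll,b=5,log=w}
step 10 deliver 0→1: —
step 11 deliver 1→3: 3={foll,b=5,log=w}
step 12 deliver 3→1: 1={lead,b=5,log=w}
step 13 timeout(0): 0={cand,b=8,log=w}
step 14 deliver 0→2: 2={foll,b=8,log=-}

5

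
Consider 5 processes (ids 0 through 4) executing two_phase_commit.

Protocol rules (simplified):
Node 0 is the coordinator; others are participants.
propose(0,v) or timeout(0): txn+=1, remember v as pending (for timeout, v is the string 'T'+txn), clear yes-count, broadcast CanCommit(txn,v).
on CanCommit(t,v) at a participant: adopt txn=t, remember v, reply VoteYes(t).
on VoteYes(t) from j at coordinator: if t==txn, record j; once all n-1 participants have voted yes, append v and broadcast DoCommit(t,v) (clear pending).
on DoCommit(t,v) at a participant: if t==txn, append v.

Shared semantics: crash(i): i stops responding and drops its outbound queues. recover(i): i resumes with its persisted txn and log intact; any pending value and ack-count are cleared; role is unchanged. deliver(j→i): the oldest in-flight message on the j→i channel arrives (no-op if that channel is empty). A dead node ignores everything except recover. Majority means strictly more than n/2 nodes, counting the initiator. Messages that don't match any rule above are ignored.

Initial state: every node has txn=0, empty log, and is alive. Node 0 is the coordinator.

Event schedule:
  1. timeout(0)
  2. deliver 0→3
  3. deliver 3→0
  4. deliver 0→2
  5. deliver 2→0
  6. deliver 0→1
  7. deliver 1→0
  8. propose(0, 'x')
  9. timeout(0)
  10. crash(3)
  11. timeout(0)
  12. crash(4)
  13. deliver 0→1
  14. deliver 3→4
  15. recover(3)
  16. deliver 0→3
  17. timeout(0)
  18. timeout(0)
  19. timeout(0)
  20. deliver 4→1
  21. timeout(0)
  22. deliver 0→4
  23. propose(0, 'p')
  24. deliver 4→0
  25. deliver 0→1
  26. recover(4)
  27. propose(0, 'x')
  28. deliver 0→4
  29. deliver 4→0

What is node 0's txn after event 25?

9

1. timeout(0):  <0:coor t1 ->
2. deliver 0→3:  <3:part t1 ->
3. deliver 3→0:  nop
4. deliver 0→2:  <2:part t1 ->
5. deliver 2→0:  nop
6. deliver 0→1:  <1:part t1 ->
7. deliver 1→0:  nop
8. propose(0,'x'):  <0:coor t2 ->
9. timeout(0):  <0:coor t3 ->
10. crash(3):  <3:✗part t1 ->
11. timeout(0):  <0:coor t4 ->
12. crash(4):  <4:✗part t0 ->
13. deliver 0→1:  <1:part t2 ->
14. deliver 3→4:  nop
15. recover(3):  <3:part t1 ->
16. deliver 0→3:  <3:part t2 ->
17. timeout(0):  <0:coor t5 ->
18. timeout(0):  <0:coor t6 ->
19. timeout(0):  <0:coor t7 ->
20. deliver 4→1:  nop
21. timeout(0):  <0:coor t8 ->
22. deliver 0→4:  nop
23. propose(0,'p'):  <0:coor t9 ->
24. deliver 4→0:  nop
25. deliver 0→1:  <1:part t3 ->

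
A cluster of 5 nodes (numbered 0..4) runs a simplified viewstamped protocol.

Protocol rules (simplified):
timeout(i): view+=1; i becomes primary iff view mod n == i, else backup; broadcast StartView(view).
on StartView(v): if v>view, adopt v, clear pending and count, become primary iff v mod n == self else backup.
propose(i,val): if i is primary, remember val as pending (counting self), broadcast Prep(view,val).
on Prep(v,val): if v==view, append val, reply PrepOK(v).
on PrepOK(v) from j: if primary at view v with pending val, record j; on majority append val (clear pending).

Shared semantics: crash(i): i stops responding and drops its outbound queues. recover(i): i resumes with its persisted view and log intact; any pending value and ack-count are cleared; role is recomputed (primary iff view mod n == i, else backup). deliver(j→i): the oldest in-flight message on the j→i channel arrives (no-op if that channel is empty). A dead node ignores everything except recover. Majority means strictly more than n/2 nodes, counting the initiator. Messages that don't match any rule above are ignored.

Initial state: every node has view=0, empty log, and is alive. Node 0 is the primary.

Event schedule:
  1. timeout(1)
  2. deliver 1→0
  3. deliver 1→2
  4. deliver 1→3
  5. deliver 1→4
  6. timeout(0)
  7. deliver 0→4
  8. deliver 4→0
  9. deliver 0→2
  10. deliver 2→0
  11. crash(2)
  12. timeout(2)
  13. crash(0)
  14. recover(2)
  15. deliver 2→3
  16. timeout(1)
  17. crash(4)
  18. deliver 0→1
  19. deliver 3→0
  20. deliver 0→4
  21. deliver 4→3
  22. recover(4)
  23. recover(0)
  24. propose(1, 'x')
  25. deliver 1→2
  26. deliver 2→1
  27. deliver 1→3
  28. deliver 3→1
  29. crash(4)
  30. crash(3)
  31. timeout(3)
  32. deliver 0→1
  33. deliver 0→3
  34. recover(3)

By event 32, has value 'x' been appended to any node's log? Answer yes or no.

1. timeout(1):  <1:prim v1 ->
2. deliver 1→0:  <0:back v1 ->
3. deliver 1→2:  <2:back v1 ->
4. deliver 1→3:  <3:back v1 ->
5. deliver 1→4:  <4:back v1 ->
6. timeout(0):  <0:back v2 ->
7. deliver 0→4:  <4:back v2 ->
8. deliver 4→0:  nop
9. deliver 0→2:  <2:prim v2 ->
10. deliver 2→0:  nop
11. crash(2):  <2:✗prim v2 ->
12. timeout(2):  nop
13. crash(0):  <0:✗back v2 ->
14. recover(2):  <2:prim v2 ->
15. deliver 2→3:  nop
16. timeout(1):  <1:back v2 ->
17. crash(4):  <4:✗back v2 ->
18. deliver 0→1:  nop
19. deliver 3→0:  nop
20. deliver 0→4:  nop
21. deliver 4→3:  nop
22. recover(4):  <4:back v2 ->
23. recover(0):  <0:back v2 ->
24. propose(1,'x'):  nop
25. deliver 1→2:  nop
26. deliver 2→1:  nop
27. deliver 1→3:  <3:back v2 ->
28. deliver 3→1:  nop
29. crash(4):  <4:✗back v2 ->
30. crash(3):  <3:✗back v2 ->
31. timeout(3):  nop
32. deliver 0→1:  nop

no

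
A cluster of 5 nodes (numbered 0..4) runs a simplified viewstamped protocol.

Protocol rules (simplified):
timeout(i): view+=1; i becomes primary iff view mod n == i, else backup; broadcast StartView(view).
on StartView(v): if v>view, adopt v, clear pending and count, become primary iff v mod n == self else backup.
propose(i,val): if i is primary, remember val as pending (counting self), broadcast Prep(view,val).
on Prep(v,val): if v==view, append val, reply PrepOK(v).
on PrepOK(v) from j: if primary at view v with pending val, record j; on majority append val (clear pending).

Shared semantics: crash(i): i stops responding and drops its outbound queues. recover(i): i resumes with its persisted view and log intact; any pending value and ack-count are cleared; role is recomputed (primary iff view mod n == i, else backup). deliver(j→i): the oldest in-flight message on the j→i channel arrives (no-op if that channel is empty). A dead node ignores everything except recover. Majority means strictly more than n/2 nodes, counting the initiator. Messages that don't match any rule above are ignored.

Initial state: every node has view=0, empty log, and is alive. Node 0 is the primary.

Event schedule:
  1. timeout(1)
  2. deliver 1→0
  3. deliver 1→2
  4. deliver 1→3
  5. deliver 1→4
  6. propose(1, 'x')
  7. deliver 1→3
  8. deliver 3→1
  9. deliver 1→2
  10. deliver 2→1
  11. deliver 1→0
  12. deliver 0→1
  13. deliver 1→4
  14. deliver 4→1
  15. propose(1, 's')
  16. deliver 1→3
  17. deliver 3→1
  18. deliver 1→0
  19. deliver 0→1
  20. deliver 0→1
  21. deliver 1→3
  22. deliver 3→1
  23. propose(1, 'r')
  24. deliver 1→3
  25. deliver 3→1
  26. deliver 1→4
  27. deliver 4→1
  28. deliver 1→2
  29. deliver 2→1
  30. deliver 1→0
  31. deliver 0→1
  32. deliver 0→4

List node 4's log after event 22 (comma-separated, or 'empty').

x

1. timeout(1):  <1:prim v1 ->
2. deliver 1→0:  <0:back v1 ->
3. deliver 1→2:  <2:back v1 ->
4. deliver 1→3:  <3:back v1 ->
5. deliver 1→4:  <4:back v1 ->
6. propose(1,'x'):  nop
7. deliver 1→3:  <3:back v1 x>
8. deliver 3→1:  nop
9. deliver 1→2:  <2:back v1 x>
10. deliver 2→1:  <1:prim v1 x>
11. deliver 1→0:  <0:back v1 x>
12. deliver 0→1:  nop
13. deliver 1→4:  <4:back v1 x>
14. deliver 4→1:  nop
15. propose(1,'s'):  nop
16. deliver 1→3:  <3:back v1 x,s>
17. deliver 3→1:  nop
18. deliver 1→0:  <0:back v1 x,s>
19. deliver 0→1:  <1:prim v1 x,s>
20. deliver 0→1:  nop
21. deliver 1→3:  nop
22. deliver 3→1:  nop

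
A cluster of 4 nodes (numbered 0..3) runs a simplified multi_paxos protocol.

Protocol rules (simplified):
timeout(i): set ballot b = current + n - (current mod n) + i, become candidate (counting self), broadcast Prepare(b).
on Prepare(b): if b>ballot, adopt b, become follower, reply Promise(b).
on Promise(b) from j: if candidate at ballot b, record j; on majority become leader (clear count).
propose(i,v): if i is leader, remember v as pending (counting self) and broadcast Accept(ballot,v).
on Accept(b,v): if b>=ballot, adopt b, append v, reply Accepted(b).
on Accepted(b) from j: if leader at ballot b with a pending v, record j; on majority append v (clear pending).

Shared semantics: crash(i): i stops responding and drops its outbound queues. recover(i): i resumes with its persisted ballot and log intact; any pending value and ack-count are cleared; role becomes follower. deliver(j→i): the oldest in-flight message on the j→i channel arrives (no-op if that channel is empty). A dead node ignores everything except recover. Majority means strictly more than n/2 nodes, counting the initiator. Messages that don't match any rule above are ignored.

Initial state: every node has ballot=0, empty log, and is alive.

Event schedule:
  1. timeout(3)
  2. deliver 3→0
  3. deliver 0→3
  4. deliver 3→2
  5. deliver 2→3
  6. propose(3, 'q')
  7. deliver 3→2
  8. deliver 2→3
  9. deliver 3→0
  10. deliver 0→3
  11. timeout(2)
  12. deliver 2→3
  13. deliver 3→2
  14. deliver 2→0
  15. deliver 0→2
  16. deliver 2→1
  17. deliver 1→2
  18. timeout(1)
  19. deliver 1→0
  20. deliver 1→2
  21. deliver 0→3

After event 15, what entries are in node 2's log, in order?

q

after 1 — timeout(3): n3:cand/b7/[-]
after 2 — deliver 3→0: n0:foll/b7/[-]
after 3 — deliver 0→3: ·
after 4 — deliver 3→2: n2:foll/b7/[-]
after 5 — deliver 2→3: n3:lead/b7/[-]
after 6 — propose(3,'q'): ·
after 7 — deliver 3→2: n2:foll/b7/[q]
after 8 — deliver 2→3: ·
after 9 — deliver 3→0: n0:foll/b7/[q]
after 10 — deliver 0→3: n3:lead/b7/[q]
after 11 — timeout(2): n2:cand/b10/[q]
after 12 — deliver 2→3: n3:foll/b10/[q]
after 13 — deliver 3→2: ·
after 14 — deliver 2→0: n0:foll/b10/[q]
after 15 — deliver 0→2: n2:lead/b10/[q]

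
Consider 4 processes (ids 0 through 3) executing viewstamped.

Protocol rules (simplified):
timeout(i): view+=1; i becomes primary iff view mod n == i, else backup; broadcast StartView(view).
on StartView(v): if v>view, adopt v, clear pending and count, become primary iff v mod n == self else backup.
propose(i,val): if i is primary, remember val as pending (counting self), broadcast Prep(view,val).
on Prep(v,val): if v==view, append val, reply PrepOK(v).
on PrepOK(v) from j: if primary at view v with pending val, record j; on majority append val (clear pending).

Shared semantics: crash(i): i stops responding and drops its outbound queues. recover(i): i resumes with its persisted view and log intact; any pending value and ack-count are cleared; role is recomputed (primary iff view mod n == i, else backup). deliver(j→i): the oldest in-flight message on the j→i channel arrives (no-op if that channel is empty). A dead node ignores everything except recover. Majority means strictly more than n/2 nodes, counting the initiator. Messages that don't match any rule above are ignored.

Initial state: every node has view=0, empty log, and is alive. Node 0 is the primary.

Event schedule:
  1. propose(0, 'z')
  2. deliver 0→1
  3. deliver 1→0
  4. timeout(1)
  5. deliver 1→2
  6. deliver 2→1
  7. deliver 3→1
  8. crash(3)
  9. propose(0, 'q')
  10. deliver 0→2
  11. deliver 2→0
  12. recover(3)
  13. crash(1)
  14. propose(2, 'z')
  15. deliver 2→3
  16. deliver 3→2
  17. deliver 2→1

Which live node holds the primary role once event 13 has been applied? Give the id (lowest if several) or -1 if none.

step 1 propose(0,'z'): —
step 2 deliver 0→1: 1={back,v=0,log=z}
step 3 deliver 1→0: —
step 4 timeout(1): 1={prim,v=1,log=z}
step 5 deliver 1→2: 2={back,v=1,log=-}
step 6 deliver 2→1: —
step 7 deliver 3→1: —
step 8 crash(3): 3={✗back,v=0,log=-}
step 9 propose(0,'q'): —
step 10 deliver 0→2: —
step 11 deliver 2→0: —
step 12 recover(3): 3={back,v=0,log=-}
step 13 crash(1): 1={✗prim,v=1,log=z}

0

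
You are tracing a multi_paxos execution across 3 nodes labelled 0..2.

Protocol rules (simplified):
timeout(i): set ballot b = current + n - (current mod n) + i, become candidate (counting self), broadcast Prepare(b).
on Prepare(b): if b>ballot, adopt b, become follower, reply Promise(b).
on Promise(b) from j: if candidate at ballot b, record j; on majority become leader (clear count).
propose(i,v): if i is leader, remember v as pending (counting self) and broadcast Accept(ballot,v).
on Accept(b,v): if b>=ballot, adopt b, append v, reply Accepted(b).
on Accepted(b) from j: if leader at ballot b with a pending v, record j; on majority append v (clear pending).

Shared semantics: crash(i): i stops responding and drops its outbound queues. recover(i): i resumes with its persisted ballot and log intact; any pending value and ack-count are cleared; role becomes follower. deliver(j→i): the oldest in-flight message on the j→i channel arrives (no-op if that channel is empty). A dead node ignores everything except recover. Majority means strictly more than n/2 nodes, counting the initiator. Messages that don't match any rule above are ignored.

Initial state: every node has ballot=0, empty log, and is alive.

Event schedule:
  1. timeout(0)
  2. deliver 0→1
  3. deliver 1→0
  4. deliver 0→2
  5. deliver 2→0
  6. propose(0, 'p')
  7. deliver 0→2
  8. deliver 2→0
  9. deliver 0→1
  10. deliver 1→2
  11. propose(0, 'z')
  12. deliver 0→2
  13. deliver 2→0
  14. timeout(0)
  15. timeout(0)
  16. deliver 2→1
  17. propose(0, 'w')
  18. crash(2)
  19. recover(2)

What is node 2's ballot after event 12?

3

[1] timeout(0) → N0(cand b3 [-])
[2] deliver 0→1 → N1(foll b3 [-])
[3] deliver 1→0 → N0(lead b3 [-])
[4] deliver 0→2 → N2(foll b3 [-])
[5] deliver 2→0 → ∅
[6] propose(0,'p') → ∅
[7] deliver 0→2 → N2(foll b3 [p])
[8] deliver 2→0 → N0(lead b3 [p])
[9] deliver 0→1 → N1(foll b3 [p])
[10] deliver 1→2 → ∅
[11] propose(0,'z') → ∅
[12] deliver 0→2 → N2(foll b3 [p,z])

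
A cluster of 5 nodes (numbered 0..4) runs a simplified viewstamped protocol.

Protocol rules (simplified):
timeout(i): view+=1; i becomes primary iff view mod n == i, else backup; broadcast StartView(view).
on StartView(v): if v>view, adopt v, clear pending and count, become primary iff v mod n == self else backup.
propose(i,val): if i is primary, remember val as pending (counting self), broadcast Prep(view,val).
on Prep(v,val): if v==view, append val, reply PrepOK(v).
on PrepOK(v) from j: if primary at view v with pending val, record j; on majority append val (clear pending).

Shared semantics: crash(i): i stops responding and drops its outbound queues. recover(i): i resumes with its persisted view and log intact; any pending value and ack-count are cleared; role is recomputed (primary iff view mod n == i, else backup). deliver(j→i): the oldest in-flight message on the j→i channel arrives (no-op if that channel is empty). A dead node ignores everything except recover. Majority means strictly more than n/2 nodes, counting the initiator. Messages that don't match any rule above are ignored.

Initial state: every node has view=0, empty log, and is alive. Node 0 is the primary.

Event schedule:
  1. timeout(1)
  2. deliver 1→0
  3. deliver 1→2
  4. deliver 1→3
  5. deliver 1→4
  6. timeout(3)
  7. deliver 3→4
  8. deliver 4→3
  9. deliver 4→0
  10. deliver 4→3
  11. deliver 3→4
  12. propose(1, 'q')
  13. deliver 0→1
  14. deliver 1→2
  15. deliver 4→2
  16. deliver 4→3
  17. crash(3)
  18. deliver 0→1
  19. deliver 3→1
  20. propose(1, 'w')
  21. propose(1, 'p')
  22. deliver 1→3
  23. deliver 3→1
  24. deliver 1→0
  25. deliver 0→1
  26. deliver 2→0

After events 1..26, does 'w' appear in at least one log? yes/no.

no

[1] timeout(1) → N1(prim v1 [-])
[2] deliver 1→0 → N0(back v1 [-])
[3] deliver 1→2 → N2(back v1 [-])
[4] deliver 1→3 → N3(back v1 [-])
[5] deliver 1→4 → N4(back v1 [-])
[6] timeout(3) → N3(back v2 [-])
[7] deliver 3→4 → N4(back v2 [-])
[8] deliver 4→3 → ∅
[9] deliver 4→0 → ∅
[10] deliver 4→3 → ∅
[11] deliver 3→4 → ∅
[12] propose(1,'q') → ∅
[13] deliver 0→1 → ∅
[14] deliver 1→2 → N2(back v1 [q])
[15] deliver 4→2 → ∅
[16] deliver 4→3 → ∅
[17] crash(3) → N3(✗back v2 [-])
[18] deliver 0→1 → ∅
[19] deliver 3→1 → ∅
[20] propose(1,'w') → ∅
[21] propose(1,'p') → ∅
[22] deliver 1→3 → ∅
[23] deliver 3→1 → ∅
[24] deliver 1→0 → N0(back v1 [q])
[25] deliver 0→1 → ∅
[26] deliver 2→0 → ∅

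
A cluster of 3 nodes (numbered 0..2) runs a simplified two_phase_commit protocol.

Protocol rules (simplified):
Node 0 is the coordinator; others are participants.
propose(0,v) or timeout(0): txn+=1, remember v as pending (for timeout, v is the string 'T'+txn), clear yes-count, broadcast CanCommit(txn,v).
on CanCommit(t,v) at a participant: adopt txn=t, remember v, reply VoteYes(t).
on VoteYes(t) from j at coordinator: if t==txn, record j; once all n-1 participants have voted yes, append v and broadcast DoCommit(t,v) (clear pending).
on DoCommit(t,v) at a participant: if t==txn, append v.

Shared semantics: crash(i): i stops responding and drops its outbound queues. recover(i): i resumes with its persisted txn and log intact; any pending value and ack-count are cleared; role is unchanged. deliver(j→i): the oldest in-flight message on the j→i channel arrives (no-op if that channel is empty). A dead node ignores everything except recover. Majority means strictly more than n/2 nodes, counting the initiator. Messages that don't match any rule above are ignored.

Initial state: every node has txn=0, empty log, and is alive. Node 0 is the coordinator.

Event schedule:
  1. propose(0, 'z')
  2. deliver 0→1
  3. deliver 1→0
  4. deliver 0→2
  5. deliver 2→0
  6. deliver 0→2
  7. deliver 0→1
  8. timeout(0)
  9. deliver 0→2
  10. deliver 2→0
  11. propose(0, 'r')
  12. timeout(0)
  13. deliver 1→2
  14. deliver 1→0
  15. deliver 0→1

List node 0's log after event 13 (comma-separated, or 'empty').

z

1. propose(0,'z'):  <0:coor t1 ->
2. deliver 0→1:  <1:part t1 ->
3. deliver 1→0:  nop
4. deliver 0→2:  <2:part t1 ->
5. deliver 2→0:  <0:coor t1 z>
6. deliver 0→2:  <2:part t1 z>
7. deliver 0→1:  <1:part t1 z>
8. timeout(0):  <0:coor t2 z>
9. deliver 0→2:  <2:part t2 z>
10. deliver 2→0:  nop
11. propose(0,'r'):  <0:coor t3 z>
12. timeout(0):  <0:coor t4 z>
13. deliver 1→2:  nop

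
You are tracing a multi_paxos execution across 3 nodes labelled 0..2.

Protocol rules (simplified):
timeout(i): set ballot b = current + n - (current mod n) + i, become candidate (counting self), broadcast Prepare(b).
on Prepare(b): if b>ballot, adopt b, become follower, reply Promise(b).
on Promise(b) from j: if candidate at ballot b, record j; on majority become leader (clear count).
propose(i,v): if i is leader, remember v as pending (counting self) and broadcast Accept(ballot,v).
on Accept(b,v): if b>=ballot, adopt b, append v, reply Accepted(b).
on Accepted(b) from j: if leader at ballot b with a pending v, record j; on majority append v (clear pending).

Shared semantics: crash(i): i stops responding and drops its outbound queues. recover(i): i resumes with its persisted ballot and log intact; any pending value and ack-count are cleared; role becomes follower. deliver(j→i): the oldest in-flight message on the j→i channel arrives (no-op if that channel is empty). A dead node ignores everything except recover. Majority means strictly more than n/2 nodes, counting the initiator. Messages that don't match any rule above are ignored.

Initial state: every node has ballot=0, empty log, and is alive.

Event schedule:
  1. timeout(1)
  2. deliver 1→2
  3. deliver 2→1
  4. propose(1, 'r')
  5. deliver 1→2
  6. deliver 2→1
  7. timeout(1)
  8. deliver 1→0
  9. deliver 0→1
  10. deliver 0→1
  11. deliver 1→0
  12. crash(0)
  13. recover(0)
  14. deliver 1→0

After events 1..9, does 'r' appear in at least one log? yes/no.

yes

1. timeout(1):  <1:cand b4 ->
2. deliver 1→2:  <2:foll b4 ->
3. deliver 2→1:  <1:lead b4 ->
4. propose(1,'r'):  nop
5. deliver 1→2:  <2:foll b4 r>
6. deliver 2→1:  <1:lead b4 r>
7. timeout(1):  <1:cand b7 r>
8. deliver 1→0:  <0:foll b4 ->
9. deliver 0→1:  nop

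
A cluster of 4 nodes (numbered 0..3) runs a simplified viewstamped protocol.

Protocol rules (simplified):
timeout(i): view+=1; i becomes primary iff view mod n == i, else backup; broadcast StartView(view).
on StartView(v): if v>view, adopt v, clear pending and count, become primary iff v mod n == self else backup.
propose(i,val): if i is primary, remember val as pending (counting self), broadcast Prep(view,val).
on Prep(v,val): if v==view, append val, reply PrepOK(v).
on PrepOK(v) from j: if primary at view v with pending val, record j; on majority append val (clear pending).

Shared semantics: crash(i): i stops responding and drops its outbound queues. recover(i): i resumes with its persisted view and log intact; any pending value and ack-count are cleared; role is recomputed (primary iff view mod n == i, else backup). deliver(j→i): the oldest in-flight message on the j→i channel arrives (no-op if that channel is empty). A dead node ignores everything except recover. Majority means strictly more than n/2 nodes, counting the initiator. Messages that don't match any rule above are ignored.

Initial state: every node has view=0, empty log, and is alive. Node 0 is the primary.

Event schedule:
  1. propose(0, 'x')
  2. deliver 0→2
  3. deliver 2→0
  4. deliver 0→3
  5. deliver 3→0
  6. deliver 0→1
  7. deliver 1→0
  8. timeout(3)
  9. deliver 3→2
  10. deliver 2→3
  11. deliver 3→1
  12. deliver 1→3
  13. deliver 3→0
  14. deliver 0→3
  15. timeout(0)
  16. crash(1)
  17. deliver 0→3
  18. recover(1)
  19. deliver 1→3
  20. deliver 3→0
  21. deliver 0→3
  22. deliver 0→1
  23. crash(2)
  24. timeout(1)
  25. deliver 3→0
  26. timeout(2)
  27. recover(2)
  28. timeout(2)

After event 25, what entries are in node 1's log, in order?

x

1. propose(0,'x'):  nop
2. deliver 0→2:  <2:back v0 x>
3. deliver 2→0:  nop
4. deliver 0→3:  <3:back v0 x>
5. deliver 3→0:  <0:prim v0 x>
6. deliver 0→1:  <1:back v0 x>
7. deliver 1→0:  nop
8. timeout(3):  <3:back v1 x>
9. deliver 3→2:  <2:back v1 x>
10. deliver 2→3:  nop
11. deliver 3→1:  <1:prim v1 x>
12. deliver 1→3:  nop
13. deliver 3→0:  <0:back v1 x>
14. deliver 0→3:  nop
15. timeout(0):  <0:back v2 x>
16. crash(1):  <1:✗prim v1 x>
17. deliver 0→3:  <3:back v2 x>
18. recover(1):  <1:prim v1 x>
19. deliver 1→3:  nop
20. deliver 3→0:  nop
21. deliver 0→3:  nop
22. deliver 0→1:  <1:back v2 x>
23. crash(2):  <2:✗back v1 x>
24. timeout(1):  <1:back v3 x>
25. deliver 3→0:  nop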